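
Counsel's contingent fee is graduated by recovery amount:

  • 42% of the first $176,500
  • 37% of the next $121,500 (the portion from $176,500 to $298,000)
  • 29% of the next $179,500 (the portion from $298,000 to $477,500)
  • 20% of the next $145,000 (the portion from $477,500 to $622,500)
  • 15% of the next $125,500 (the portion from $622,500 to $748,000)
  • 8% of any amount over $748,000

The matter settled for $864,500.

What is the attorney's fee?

First $176,500 at 42% = $74,130.00
Next $121,500 at 37% = $44,955.00
Next $179,500 at 29% = $52,055.00
Next $145,000 at 20% = $29,000.00
Next $125,500 at 15% = $18,825.00
Remaining $116,500 at 8% = $9,320.00
Fee: $74,130.00 + $44,955.00 + $52,055.00 + $29,000.00 + $18,825.00 + $9,320.00 = $228,285.00

$228,285.00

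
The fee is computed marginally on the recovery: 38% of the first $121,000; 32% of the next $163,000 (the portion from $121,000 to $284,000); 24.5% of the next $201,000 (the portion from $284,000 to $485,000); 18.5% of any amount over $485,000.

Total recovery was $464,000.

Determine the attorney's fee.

$142,240.00

First $121,000 at 38% = $45,980.00
Next $163,000 at 32% = $52,160.00
Remaining $180,000 at 24.5% = $44,100.00
Fee: $45,980.00 + $52,160.00 + $44,100.00 = $142,240.00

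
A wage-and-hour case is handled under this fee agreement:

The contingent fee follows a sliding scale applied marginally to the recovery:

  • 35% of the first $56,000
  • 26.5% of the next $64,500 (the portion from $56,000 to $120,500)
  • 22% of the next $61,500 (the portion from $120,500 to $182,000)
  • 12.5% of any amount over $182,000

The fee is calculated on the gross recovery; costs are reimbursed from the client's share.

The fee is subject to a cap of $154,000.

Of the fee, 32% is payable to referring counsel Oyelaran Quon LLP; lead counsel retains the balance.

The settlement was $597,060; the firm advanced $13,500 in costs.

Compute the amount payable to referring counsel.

Fee base is the gross recovery, $597,060; costs are reimbursed separately.
First $56,000 at 35% = $19,600.00
Next $64,500 at 26.5% = $17,092.50
Next $61,500 at 22% = $13,530.00
Remaining $415,060 at 12.5% = $51,882.50
Fee: $19,600.00 + $17,092.50 + $13,530.00 + $51,882.50 = $102,105.00
$102,105.00 is under the $154,000 cap.
Referral share: 32% of $102,105.00 = $32,673.60; lead counsel retains $102,105.00 − $32,673.60 = $69,431.40.

$32,673.60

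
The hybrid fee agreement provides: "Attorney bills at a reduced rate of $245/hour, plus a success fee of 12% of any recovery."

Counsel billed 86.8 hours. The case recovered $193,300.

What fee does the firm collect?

$44,462.00

Hourly: 86.8 × $245 = $21,266.00
Success fee: 12% of $193,300 = $23,196.00
Total: $21,266.00 + $23,196.00 = $44,462.00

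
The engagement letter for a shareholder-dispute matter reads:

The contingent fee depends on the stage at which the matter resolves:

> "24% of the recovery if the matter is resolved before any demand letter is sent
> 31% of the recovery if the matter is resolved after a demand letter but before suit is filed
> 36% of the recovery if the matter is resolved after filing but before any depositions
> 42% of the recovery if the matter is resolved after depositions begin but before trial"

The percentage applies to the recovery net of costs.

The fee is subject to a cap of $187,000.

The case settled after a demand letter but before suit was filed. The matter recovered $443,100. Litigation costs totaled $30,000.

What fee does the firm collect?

Fee base (net of costs): $443,100 − $30,000 = $413,100
The matter settled after a demand letter but before suit was filed, so the 31% rate applies.
$413,100 × 31% = $128,061.00
$128,061.00 is under the $187,000 cap.

$128,061.00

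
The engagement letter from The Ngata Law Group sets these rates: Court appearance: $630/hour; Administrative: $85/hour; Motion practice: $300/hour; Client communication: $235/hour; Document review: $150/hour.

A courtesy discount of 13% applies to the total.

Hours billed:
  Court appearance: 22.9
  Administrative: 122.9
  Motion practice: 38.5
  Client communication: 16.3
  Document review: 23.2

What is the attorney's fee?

$38,048.58

Court appearance: 22.9 × $630 = $14,427.00
Administrative: 122.9 × $85 = $10,446.50
Motion practice: 38.5 × $300 = $11,550.00
Client communication: 16.3 × $235 = $3,830.50
Document review: 23.2 × $150 = $3,480.00
Subtotal: $43,734.00
Less 13% discount: −$5,685.42
Total: $43,734.00 − $5,685.42 = $38,048.58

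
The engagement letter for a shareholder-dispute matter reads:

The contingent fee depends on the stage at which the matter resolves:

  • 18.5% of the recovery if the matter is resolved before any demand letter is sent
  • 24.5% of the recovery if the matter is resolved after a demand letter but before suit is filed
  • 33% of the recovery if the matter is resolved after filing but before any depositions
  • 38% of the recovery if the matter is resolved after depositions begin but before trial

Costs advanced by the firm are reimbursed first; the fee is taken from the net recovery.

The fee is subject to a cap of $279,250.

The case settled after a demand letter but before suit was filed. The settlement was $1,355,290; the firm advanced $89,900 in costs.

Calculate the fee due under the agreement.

$279,250.00

Fee base (net of costs): $1,355,290 − $89,900 = $1,265,390
The matter settled after a demand letter but before suit was filed, so the 24.5% rate applies.
$1,265,390 × 24.5% = $310,020.55
$310,020.55 exceeds the $279,250 cap, so the fee is capped at $279,250.00.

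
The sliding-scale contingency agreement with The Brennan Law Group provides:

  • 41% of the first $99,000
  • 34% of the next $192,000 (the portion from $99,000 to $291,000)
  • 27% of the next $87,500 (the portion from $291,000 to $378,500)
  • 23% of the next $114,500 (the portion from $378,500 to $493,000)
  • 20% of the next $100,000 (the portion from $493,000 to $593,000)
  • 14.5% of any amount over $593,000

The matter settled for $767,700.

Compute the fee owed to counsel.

$201,161.50

First $99,000 at 41% = $40,590.00
Next $192,000 at 34% = $65,280.00
Next $87,500 at 27% = $23,625.00
Next $114,500 at 23% = $26,335.00
Next $100,000 at 20% = $20,000.00
Remaining $174,700 at 14.5% = $25,331.50
Fee: $40,590.00 + $65,280.00 + $23,625.00 + $26,335.00 + $20,000.00 + $25,331.50 = $201,161.50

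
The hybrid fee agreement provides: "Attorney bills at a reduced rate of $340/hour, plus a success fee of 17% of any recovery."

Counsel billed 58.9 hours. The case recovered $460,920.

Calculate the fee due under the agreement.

$98,382.40

Hourly: 58.9 × $340 = $20,026.00
Success fee: 17% of $460,920 = $78,356.40
Total: $20,026.00 + $78,356.40 = $98,382.40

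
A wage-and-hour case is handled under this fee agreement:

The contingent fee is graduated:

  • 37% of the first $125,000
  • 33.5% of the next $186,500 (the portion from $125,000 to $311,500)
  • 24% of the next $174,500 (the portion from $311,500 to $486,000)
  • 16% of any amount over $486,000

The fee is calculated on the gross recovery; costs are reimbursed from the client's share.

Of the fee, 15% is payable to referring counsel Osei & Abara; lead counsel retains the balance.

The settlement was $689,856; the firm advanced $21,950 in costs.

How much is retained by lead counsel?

$155,740.79

Fee base is the gross recovery, $689,856; costs are reimbursed separately.
First $125,000 at 37% = $46,250.00
Next $186,500 at 33.5% = $62,477.50
Next $174,500 at 24% = $41,880.00
Remaining $203,856 at 16% = $32,616.96
Fee: $46,250.00 + $62,477.50 + $41,880.00 + $32,616.96 = $183,224.46
Referral share: 15% of $183,224.46 = $27,483.67; lead counsel retains $183,224.46 − $27,483.67 = $155,740.79.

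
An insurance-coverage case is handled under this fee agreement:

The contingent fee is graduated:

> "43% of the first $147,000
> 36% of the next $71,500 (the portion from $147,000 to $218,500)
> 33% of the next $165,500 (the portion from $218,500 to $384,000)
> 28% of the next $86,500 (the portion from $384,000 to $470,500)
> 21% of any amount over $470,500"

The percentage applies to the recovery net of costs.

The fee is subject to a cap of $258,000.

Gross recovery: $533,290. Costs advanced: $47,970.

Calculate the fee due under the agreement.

$170,897.20

Fee base (net of costs): $533,290 − $47,970 = $485,320
First $147,000 at 43% = $63,210.00
Next $71,500 at 36% = $25,740.00
Next $165,500 at 33% = $54,615.00
Next $86,500 at 28% = $24,220.00
Remaining $14,820 at 21% = $3,112.20
Fee: $63,210.00 + $25,740.00 + $54,615.00 + $24,220.00 + $3,112.20 = $170,897.20
$170,897.20 is under the $258,000 cap.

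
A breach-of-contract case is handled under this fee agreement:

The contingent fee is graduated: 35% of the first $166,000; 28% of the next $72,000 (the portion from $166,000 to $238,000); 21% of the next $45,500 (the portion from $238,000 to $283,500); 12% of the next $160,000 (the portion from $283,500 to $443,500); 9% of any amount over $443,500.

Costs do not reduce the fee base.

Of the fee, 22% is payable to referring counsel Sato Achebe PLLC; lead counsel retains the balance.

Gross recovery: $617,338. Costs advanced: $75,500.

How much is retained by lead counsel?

$95,675.13

Fee base is the gross recovery, $617,338; costs are reimbursed separately.
First $166,000 at 35% = $58,100.00
Next $72,000 at 28% = $20,160.00
Next $45,500 at 21% = $9,555.00
Next $160,000 at 12% = $19,200.00
Remaining $173,838 at 9% = $15,645.42
Fee: $58,100.00 + $20,160.00 + $9,555.00 + $19,200.00 + $15,645.42 = $122,660.42
Referral share: 22% of $122,660.42 = $26,985.29; lead counsel retains $122,660.42 − $26,985.29 = $95,675.13.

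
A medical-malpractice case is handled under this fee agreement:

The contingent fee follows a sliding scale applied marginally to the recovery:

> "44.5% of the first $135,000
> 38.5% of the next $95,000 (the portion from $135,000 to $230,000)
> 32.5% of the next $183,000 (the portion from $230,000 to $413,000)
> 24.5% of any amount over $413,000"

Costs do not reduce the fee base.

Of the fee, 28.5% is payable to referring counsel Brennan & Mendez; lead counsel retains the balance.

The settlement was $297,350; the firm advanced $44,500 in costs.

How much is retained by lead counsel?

$84,755.21

Fee base is the gross recovery, $297,350; costs are reimbursed separately.
First $135,000 at 44.5% = $60,075.00
Next $95,000 at 38.5% = $36,575.00
Remaining $67,350 at 32.5% = $21,888.75
Fee: $60,075.00 + $36,575.00 + $21,888.75 = $118,538.75
Referral share: 28.5% of $118,538.75 = $33,783.54; lead counsel retains $118,538.75 − $33,783.54 = $84,755.21.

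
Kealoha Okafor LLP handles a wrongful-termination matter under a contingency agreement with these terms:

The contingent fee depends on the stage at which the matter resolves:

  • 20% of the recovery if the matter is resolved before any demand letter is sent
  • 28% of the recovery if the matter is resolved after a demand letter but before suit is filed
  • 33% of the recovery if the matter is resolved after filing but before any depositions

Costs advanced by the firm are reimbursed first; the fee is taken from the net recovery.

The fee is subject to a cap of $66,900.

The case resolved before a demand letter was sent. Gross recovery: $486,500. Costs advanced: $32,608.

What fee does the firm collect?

$66,900.00

Fee base (net of costs): $486,500 − $32,608 = $453,892
The matter resolved before a demand letter was sent, so the 20% rate applies.
$453,892 × 20% = $90,778.40
$90,778.40 exceeds the $66,900 cap, so the fee is capped at $66,900.00.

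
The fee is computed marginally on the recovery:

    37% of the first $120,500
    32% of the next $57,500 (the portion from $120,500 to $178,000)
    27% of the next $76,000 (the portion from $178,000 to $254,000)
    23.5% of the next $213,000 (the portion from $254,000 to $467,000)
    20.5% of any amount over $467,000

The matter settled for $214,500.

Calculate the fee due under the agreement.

$72,840.00

First $120,500 at 37% = $44,585.00
Next $57,500 at 32% = $18,400.00
Remaining $36,500 at 27% = $9,855.00
Fee: $44,585.00 + $18,400.00 + $9,855.00 = $72,840.00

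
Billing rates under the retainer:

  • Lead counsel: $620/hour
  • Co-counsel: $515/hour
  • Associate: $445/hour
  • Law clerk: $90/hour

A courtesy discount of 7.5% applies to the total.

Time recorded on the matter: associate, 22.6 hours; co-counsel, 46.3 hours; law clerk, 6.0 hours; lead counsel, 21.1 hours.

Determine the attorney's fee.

$43,959.24

Lead counsel: 21.1 × $620 = $13,082.00
Co-counsel: 46.3 × $515 = $23,844.50
Associate: 22.6 × $445 = $10,057.00
Law clerk: 6.0 × $90 = $540.00
Subtotal: $47,523.50
Less 7.5% discount: −$3,564.26
Total: $47,523.50 − $3,564.26 = $43,959.24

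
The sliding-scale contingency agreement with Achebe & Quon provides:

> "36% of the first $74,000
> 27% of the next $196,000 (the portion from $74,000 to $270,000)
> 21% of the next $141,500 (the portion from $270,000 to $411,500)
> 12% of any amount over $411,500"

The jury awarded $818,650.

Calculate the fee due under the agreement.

$158,133.00

First $74,000 at 36% = $26,640.00
Next $196,000 at 27% = $52,920.00
Next $141,500 at 21% = $29,715.00
Remaining $407,150 at 12% = $48,858.00
Fee: $26,640.00 + $52,920.00 + $29,715.00 + $48,858.00 = $158,133.00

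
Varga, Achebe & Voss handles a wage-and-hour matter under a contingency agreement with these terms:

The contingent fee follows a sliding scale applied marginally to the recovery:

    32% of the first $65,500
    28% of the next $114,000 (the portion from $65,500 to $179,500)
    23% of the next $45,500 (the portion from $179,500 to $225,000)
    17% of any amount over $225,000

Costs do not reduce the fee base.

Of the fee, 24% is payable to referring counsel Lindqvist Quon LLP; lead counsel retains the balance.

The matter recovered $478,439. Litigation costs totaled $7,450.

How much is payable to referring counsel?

$25,543.11

Fee base is the gross recovery, $478,439; costs are reimbursed separately.
First $65,500 at 32% = $20,960.00
Next $114,000 at 28% = $31,920.00
Next $45,500 at 23% = $10,465.00
Remaining $253,439 at 17% = $43,084.63
Fee: $20,960.00 + $31,920.00 + $10,465.00 + $43,084.63 = $106,429.63
Referral share: 24% of $106,429.63 = $25,543.11; lead counsel retains $106,429.63 − $25,543.11 = $80,886.52.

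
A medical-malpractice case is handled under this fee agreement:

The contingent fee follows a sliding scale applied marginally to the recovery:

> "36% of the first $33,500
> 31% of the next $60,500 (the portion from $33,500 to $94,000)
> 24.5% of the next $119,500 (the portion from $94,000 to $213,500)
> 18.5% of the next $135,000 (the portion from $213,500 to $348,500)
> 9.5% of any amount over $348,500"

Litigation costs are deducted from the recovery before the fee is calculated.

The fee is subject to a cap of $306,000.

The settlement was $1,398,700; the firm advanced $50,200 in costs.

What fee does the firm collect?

$180,067.50

Fee base (net of costs): $1,398,700 − $50,200 = $1,348,500
First $33,500 at 36% = $12,060.00
Next $60,500 at 31% = $18,755.00
Next $119,500 at 24.5% = $29,277.50
Next $135,000 at 18.5% = $24,975.00
Remaining $1,000,000 at 9.5% = $95,000.00
Fee: $12,060.00 + $18,755.00 + $29,277.50 + $24,975.00 + $95,000.00 = $180,067.50
$180,067.50 is under the $306,000 cap.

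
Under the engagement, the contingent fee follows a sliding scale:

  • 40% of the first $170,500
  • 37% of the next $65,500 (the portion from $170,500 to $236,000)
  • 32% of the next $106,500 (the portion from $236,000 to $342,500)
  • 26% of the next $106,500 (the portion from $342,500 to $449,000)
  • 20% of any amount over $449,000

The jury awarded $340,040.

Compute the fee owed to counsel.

First $170,500 at 40% = $68,200.00
Next $65,500 at 37% = $24,235.00
Remaining $104,040 at 32% = $33,292.80
Fee: $68,200.00 + $24,235.00 + $33,292.80 = $125,727.80

$125,727.80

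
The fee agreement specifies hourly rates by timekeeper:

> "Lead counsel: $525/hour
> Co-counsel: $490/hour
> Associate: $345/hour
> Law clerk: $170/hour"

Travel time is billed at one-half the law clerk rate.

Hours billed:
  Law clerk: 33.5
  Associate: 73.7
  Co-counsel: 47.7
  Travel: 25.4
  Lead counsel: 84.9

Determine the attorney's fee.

Lead counsel: 84.9 × $525 = $44,572.50
Co-counsel: 47.7 × $490 = $23,373.00
Associate: 73.7 × $345 = $25,426.50
Law clerk: 33.5 × $170 = $5,695.00
Subtotal: $44,572.50 + $23,373.00 + $25,426.50 + $5,695.00 = $99,067.00
Travel: 25.4 × ($170 ÷ 2) = 25.4 × $85.00 = $2,159.00
Total: $99,067.00 + $2,159.00 = $101,226.00

$101,226.00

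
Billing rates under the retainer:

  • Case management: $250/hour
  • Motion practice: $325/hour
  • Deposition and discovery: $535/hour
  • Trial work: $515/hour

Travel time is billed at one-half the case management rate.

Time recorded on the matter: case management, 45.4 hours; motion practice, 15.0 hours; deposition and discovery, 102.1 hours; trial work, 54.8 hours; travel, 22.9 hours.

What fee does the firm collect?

Case management: 45.4 × $250 = $11,350.00
Motion practice: 15.0 × $325 = $4,875.00
Deposition and discovery: 102.1 × $535 = $54,623.50
Trial work: 54.8 × $515 = $28,222.00
Subtotal: $11,350.00 + $4,875.00 + $54,623.50 + $28,222.00 = $99,070.50
Travel: 22.9 × ($250 ÷ 2) = 22.9 × $125.00 = $2,862.50
Total: $99,070.50 + $2,862.50 = $101,933.00

$101,933.00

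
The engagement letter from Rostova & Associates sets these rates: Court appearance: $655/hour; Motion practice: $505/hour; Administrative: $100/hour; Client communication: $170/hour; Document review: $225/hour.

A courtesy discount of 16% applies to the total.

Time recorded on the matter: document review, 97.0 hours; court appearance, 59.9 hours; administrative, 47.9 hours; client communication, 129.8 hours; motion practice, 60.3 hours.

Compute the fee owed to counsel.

$99,428.28

Court appearance: 59.9 × $655 = $39,234.50
Motion practice: 60.3 × $505 = $30,451.50
Administrative: 47.9 × $100 = $4,790.00
Client communication: 129.8 × $170 = $22,066.00
Document review: 97.0 × $225 = $21,825.00
Subtotal: $118,367.00
Less 16% discount: −$18,938.72
Total: $118,367.00 − $18,938.72 = $99,428.28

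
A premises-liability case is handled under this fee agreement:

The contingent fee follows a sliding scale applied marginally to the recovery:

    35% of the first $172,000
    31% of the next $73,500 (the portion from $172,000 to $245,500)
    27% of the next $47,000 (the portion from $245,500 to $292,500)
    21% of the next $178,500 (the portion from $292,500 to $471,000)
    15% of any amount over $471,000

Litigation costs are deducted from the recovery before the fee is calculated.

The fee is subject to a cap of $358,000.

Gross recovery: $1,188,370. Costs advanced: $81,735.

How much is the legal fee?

Fee base (net of costs): $1,188,370 − $81,735 = $1,106,635
First $172,000 at 35% = $60,200.00
Next $73,500 at 31% = $22,785.00
Next $47,000 at 27% = $12,690.00
Next $178,500 at 21% = $37,485.00
Remaining $635,635 at 15% = $95,345.25
Fee: $60,200.00 + $22,785.00 + $12,690.00 + $37,485.00 + $95,345.25 = $228,505.25
$228,505.25 is under the $358,000 cap.

$228,505.25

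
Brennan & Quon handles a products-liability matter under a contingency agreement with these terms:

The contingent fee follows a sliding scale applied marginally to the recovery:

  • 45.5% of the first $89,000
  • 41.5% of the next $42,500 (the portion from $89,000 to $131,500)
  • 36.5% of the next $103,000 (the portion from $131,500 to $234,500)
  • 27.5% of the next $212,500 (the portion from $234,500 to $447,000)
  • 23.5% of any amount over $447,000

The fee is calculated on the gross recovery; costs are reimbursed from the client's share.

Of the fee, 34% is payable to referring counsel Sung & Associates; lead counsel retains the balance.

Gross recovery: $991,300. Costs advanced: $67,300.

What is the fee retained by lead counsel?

$186,169.83

Fee base is the gross recovery, $991,300; costs are reimbursed separately.
First $89,000 at 45.5% = $40,495.00
Next $42,500 at 41.5% = $17,637.50
Next $103,000 at 36.5% = $37,595.00
Next $212,500 at 27.5% = $58,437.50
Remaining $544,300 at 23.5% = $127,910.50
Fee: $40,495.00 + $17,637.50 + $37,595.00 + $58,437.50 + $127,910.50 = $282,075.50
Referral share: 34% of $282,075.50 = $95,905.67; lead counsel retains $282,075.50 − $95,905.67 = $186,169.83.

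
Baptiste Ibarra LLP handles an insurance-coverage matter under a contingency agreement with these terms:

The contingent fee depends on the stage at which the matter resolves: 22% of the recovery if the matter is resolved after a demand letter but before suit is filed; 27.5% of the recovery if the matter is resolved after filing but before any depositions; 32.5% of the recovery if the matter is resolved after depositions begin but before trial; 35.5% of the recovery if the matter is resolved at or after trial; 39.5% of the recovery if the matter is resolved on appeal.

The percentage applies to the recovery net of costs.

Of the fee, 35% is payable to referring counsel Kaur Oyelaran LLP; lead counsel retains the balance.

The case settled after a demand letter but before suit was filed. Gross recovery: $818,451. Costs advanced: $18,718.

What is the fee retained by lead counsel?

Fee base (net of costs): $818,451 − $18,718 = $799,733
The matter settled after a demand letter but before suit was filed, so the 22% rate applies.
$799,733 × 22% = $175,941.26
Referral share: 35% of $175,941.26 = $61,579.44; lead counsel retains $175,941.26 − $61,579.44 = $114,361.82.

$114,361.82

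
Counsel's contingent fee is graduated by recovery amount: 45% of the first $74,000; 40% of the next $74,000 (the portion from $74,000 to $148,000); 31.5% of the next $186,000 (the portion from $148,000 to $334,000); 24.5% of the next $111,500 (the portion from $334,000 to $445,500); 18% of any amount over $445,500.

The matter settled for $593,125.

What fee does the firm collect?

First $74,000 at 45% = $33,300.00
Next $74,000 at 40% = $29,600.00
Next $186,000 at 31.5% = $58,590.00
Next $111,500 at 24.5% = $27,317.50
Remaining $147,625 at 18% = $26,572.50
Fee: $33,300.00 + $29,600.00 + $58,590.00 + $27,317.50 + $26,572.50 = $175,380.00

$175,380.00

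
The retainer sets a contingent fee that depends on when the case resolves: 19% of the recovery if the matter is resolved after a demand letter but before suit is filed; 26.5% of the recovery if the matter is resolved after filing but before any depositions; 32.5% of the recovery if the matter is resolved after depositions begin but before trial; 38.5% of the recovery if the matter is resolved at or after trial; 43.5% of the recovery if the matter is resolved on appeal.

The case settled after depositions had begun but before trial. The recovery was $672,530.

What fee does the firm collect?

$218,572.25

The matter settled after depositions had begun but before trial, so the 32.5% rate applies.
$672,530 × 32.5% = $218,572.25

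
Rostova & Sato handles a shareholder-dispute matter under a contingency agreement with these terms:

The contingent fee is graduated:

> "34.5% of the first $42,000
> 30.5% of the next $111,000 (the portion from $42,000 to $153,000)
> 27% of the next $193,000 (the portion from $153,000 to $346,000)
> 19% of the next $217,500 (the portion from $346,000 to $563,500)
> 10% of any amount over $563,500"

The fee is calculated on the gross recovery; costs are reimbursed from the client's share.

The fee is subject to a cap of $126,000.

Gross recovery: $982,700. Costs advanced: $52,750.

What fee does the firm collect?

Fee base is the gross recovery, $982,700; costs are reimbursed separately.
First $42,000 at 34.5% = $14,490.00
Next $111,000 at 30.5% = $33,855.00
Next $193,000 at 27% = $52,110.00
Next $217,500 at 19% = $41,325.00
Remaining $419,200 at 10% = $41,920.00
Fee: $14,490.00 + $33,855.00 + $52,110.00 + $41,325.00 + $41,920.00 = $183,700.00
$183,700.00 exceeds the $126,000 cap, so the fee is capped at $126,000.00.

$126,000.00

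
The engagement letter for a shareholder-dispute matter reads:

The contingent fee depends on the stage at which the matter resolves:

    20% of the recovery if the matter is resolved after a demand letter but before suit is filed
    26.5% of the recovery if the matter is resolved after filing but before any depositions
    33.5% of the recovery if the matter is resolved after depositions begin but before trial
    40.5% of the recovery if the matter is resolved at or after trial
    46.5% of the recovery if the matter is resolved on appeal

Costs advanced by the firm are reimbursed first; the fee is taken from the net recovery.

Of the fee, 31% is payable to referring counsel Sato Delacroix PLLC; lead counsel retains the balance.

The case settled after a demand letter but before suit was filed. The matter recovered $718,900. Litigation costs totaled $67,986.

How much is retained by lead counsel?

Fee base (net of costs): $718,900 − $67,986 = $650,914
The matter settled after a demand letter but before suit was filed, so the 20% rate applies.
$650,914 × 20% = $130,182.80
Referral share: 31% of $130,182.80 = $40,356.67; lead counsel retains $130,182.80 − $40,356.67 = $89,826.13.

$89,826.13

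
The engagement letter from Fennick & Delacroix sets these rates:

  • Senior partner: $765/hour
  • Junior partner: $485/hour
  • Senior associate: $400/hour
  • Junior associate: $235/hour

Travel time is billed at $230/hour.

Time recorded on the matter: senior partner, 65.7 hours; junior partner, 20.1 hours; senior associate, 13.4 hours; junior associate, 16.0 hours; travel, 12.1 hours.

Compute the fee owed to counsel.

$71,912.00

Senior partner: 65.7 × $765 = $50,260.50
Junior partner: 20.1 × $485 = $9,748.50
Senior associate: 13.4 × $400 = $5,360.00
Junior associate: 16.0 × $235 = $3,760.00
Subtotal: $50,260.50 + $9,748.50 + $5,360.00 + $3,760.00 = $69,129.00
Travel: 12.1 × $230 = $2,783.00
Total: $69,129.00 + $2,783.00 = $71,912.00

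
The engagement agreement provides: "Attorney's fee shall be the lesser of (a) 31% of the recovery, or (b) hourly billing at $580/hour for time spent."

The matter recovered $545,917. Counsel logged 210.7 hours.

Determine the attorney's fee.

(a) 31% of $545,917 = $169,234.27
(b) 210.7 × $580 = $122,206.00
The lesser is (b): $122,206.00.

$122,206.00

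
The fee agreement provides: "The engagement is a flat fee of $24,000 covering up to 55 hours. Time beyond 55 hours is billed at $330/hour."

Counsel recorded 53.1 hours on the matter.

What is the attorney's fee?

53.1 hours is within the 55-hour scope; only the flat fee applies.

$24,000.00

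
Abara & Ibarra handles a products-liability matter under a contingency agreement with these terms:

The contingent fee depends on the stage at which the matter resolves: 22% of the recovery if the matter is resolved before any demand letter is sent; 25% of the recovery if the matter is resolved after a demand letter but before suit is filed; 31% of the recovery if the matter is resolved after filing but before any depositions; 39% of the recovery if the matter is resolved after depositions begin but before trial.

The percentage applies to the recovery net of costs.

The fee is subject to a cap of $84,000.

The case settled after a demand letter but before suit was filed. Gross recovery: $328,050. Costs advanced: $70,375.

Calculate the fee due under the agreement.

Fee base (net of costs): $328,050 − $70,375 = $257,675
The matter settled after a demand letter but before suit was filed, so the 25% rate applies.
$257,675 × 25% = $64,418.75
$64,418.75 is under the $84,000 cap.

$64,418.75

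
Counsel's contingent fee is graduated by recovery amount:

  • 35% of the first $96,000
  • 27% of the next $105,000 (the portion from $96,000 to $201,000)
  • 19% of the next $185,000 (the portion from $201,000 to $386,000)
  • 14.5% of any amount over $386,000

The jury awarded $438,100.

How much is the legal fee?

First $96,000 at 35% = $33,600.00
Next $105,000 at 27% = $28,350.00
Next $185,000 at 19% = $35,150.00
Remaining $52,100 at 14.5% = $7,554.50
Fee: $33,600.00 + $28,350.00 + $35,150.00 + $7,554.50 = $104,654.50

$104,654.50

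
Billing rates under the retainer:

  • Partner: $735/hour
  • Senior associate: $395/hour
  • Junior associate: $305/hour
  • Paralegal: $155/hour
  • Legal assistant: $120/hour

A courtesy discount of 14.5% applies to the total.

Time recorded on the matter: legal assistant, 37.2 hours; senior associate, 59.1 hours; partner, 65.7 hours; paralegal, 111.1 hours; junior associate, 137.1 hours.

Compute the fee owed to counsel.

$115,539.57

Partner: 65.7 × $735 = $48,289.50
Senior associate: 59.1 × $395 = $23,344.50
Junior associate: 137.1 × $305 = $41,815.50
Paralegal: 111.1 × $155 = $17,220.50
Legal assistant: 37.2 × $120 = $4,464.00
Subtotal: $135,134.00
Less 14.5% discount: −$19,594.43
Total: $135,134.00 − $19,594.43 = $115,539.57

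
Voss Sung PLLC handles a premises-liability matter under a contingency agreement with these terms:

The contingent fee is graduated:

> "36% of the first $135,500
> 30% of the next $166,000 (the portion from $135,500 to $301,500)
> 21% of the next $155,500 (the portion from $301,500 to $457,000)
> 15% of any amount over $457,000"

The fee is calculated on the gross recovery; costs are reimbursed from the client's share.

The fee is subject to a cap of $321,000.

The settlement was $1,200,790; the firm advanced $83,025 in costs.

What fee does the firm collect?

Fee base is the gross recovery, $1,200,790; costs are reimbursed separately.
First $135,500 at 36% = $48,780.00
Next $166,000 at 30% = $49,800.00
Next $155,500 at 21% = $32,655.00
Remaining $743,790 at 15% = $111,568.50
Fee: $48,780.00 + $49,800.00 + $32,655.00 + $111,568.50 = $242,803.50
$242,803.50 is under the $321,000 cap.

$242,803.50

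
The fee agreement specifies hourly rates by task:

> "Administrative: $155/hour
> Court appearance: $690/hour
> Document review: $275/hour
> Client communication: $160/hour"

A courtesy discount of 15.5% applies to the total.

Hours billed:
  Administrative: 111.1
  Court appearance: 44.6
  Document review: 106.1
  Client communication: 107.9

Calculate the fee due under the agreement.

Administrative: 111.1 × $155 = $17,220.50
Court appearance: 44.6 × $690 = $30,774.00
Document review: 106.1 × $275 = $29,177.50
Client communication: 107.9 × $160 = $17,264.00
Subtotal: $94,436.00
Less 15.5% discount: −$14,637.58
Total: $94,436.00 − $14,637.58 = $79,798.42

$79,798.42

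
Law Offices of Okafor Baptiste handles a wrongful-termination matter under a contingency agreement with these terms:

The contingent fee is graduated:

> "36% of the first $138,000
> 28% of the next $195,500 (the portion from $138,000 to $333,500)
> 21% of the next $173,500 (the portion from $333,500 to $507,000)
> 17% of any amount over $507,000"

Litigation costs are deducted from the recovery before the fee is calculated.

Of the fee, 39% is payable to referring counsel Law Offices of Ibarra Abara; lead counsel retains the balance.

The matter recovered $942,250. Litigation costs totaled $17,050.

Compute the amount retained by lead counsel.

Fee base (net of costs): $942,250 − $17,050 = $925,200
First $138,000 at 36% = $49,680.00
Next $195,500 at 28% = $54,740.00
Next $173,500 at 21% = $36,435.00
Remaining $418,200 at 17% = $71,094.00
Fee: $49,680.00 + $54,740.00 + $36,435.00 + $71,094.00 = $211,949.00
Referral share: 39% of $211,949.00 = $82,660.11; lead counsel retains $211,949.00 − $82,660.11 = $129,288.89.

$129,288.89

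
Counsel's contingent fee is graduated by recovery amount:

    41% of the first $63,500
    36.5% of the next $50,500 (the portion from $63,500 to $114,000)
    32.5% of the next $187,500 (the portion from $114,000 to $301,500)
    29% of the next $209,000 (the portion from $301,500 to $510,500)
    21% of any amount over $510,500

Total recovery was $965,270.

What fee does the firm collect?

$261,516.70

First $63,500 at 41% = $26,035.00
Next $50,500 at 36.5% = $18,432.50
Next $187,500 at 32.5% = $60,937.50
Next $209,000 at 29% = $60,610.00
Remaining $454,770 at 21% = $95,501.70
Fee: $26,035.00 + $18,432.50 + $60,937.50 + $60,610.00 + $95,501.70 = $261,516.70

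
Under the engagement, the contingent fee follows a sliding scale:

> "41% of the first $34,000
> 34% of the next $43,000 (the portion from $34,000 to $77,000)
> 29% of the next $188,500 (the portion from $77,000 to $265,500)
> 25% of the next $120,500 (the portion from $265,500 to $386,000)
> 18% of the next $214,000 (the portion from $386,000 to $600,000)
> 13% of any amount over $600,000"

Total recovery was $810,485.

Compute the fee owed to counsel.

First $34,000 at 41% = $13,940.00
Next $43,000 at 34% = $14,620.00
Next $188,500 at 29% = $54,665.00
Next $120,500 at 25% = $30,125.00
Next $214,000 at 18% = $38,520.00
Remaining $210,485 at 13% = $27,363.05
Fee: $13,940.00 + $14,620.00 + $54,665.00 + $30,125.00 + $38,520.00 + $27,363.05 = $179,233.05

$179,233.05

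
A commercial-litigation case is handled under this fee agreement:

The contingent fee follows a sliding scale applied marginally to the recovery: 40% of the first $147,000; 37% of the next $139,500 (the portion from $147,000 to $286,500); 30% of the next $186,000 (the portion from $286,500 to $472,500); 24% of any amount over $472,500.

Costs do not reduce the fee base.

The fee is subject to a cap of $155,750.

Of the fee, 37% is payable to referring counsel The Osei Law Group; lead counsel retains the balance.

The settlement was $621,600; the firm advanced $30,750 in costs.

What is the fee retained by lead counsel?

$98,122.50

Fee base is the gross recovery, $621,600; costs are reimbursed separately.
First $147,000 at 40% = $58,800.00
Next $139,500 at 37% = $51,615.00
Next $186,000 at 30% = $55,800.00
Remaining $149,100 at 24% = $35,784.00
Fee: $58,800.00 + $51,615.00 + $55,800.00 + $35,784.00 = $201,999.00
$201,999.00 exceeds the $155,750 cap, so the fee is capped at $155,750.00.
Referral share: 37% of $155,750.00 = $57,627.50; lead counsel retains $155,750.00 − $57,627.50 = $98,122.50.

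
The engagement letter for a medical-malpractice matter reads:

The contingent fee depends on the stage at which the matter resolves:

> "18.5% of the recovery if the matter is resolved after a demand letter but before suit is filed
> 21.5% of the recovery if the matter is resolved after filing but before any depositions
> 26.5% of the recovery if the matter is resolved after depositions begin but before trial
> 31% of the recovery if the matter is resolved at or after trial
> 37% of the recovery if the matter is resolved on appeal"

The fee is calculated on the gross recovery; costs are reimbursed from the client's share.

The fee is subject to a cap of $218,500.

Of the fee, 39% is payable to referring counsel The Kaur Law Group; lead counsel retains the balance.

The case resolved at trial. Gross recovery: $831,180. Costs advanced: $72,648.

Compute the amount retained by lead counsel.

Fee base is the gross recovery, $831,180; costs are reimbursed separately.
The matter resolved at trial, so the 31% rate applies.
$831,180 × 31% = $257,665.80
$257,665.80 exceeds the $218,500 cap, so the fee is capped at $218,500.00.
Referral share: 39% of $218,500.00 = $85,215.00; lead counsel retains $218,500.00 − $85,215.00 = $133,285.00.

$133,285.00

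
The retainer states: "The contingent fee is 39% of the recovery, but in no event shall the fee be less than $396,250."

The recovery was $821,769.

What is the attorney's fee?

$396,250.00

39% of $821,769 = $320,489.91
That is below the $396,250 minimum, so the minimum applies.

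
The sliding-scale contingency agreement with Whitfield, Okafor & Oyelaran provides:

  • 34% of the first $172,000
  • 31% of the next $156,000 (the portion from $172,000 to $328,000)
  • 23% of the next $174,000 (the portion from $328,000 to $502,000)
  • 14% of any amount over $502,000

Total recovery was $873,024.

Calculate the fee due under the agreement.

First $172,000 at 34% = $58,480.00
Next $156,000 at 31% = $48,360.00
Next $174,000 at 23% = $40,020.00
Remaining $371,024 at 14% = $51,943.36
Fee: $58,480.00 + $48,360.00 + $40,020.00 + $51,943.36 = $198,803.36

$198,803.36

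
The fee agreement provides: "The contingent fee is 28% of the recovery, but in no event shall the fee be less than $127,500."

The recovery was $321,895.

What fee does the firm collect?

28% of $321,895 = $90,130.60
That is below the $127,500 minimum, so the minimum applies.

$127,500.00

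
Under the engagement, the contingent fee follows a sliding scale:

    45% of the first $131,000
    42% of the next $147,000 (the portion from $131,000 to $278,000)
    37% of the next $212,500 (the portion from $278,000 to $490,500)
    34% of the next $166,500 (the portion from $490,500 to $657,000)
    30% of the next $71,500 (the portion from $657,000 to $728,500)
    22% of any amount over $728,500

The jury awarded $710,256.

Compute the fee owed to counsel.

$271,901.80

First $131,000 at 45% = $58,950.00
Next $147,000 at 42% = $61,740.00
Next $212,500 at 37% = $78,625.00
Next $166,500 at 34% = $56,610.00
Remaining $53,256 at 30% = $15,976.80
Fee: $58,950.00 + $61,740.00 + $78,625.00 + $56,610.00 + $15,976.80 = $271,901.80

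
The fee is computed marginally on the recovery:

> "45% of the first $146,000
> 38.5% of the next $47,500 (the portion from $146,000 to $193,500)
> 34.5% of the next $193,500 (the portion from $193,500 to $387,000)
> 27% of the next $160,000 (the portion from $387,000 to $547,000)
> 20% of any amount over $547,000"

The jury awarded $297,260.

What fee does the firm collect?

$119,784.70

First $146,000 at 45% = $65,700.00
Next $47,500 at 38.5% = $18,287.50
Remaining $103,760 at 34.5% = $35,797.20
Fee: $65,700.00 + $18,287.50 + $35,797.20 = $119,784.70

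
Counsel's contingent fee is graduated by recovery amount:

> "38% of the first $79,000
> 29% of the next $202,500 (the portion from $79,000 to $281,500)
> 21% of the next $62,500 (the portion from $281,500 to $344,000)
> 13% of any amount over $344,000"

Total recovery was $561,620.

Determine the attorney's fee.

$130,160.60

First $79,000 at 38% = $30,020.00
Next $202,500 at 29% = $58,725.00
Next $62,500 at 21% = $13,125.00
Remaining $217,620 at 13% = $28,290.60
Fee: $30,020.00 + $58,725.00 + $13,125.00 + $28,290.60 = $130,160.60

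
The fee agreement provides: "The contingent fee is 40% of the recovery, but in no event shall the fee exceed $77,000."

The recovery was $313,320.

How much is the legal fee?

$77,000.00

40% of $313,320 = $125,328.00
That exceeds the $77,000 cap, so the fee is capped at $77,000.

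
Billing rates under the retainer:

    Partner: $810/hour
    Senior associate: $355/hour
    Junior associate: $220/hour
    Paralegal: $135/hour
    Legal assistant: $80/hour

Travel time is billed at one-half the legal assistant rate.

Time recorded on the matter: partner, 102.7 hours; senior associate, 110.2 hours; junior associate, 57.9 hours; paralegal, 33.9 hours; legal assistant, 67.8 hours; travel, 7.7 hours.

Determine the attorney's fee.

Partner: 102.7 × $810 = $83,187.00
Senior associate: 110.2 × $355 = $39,121.00
Junior associate: 57.9 × $220 = $12,738.00
Paralegal: 33.9 × $135 = $4,576.50
Legal assistant: 67.8 × $80 = $5,424.00
Subtotal: $83,187.00 + $39,121.00 + $12,738.00 + $4,576.50 + $5,424.00 = $145,046.50
Travel: 7.7 × ($80 ÷ 2) = 7.7 × $40.00 = $308.00
Total: $145,046.50 + $308.00 = $145,354.50

$145,354.50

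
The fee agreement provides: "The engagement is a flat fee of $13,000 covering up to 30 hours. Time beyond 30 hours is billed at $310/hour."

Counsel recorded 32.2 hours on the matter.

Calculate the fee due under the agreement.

$13,682.00

Flat fee: $13,000.00
Excess hours: 32.2 − 30 = 2.2
Overrun: 2.2 × $310 = $682.00
Total: $13,000.00 + $682.00 = $13,682.00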